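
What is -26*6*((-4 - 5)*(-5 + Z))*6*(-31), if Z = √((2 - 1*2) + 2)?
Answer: 1305720 - 261144*√2 ≈ 9.3641e+5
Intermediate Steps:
Z = √2 (Z = √((2 - 2) + 2) = √(0 + 2) = √2 ≈ 1.4142)
-26*6*((-4 - 5)*(-5 + Z))*6*(-31) = -26*6*((-4 - 5)*(-5 + √2))*6*(-31) = -26*6*(-9*(-5 + √2))*6*(-31) = -26*6*(45 - 9*√2)*6*(-31) = -26*(270 - 54*√2)*6*(-31) = -26*(1620 - 324*√2)*(-31) = (-42120 + 8424*√2)*(-31) = 1305720 - 261144*√2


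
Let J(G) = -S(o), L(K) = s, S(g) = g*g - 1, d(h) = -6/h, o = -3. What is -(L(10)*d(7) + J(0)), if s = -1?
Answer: 50/7 ≈ 7.1429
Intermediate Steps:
S(g) = -1 + g² (S(g) = g² - 1 = -1 + g²)
L(K) = -1
J(G) = -8 (J(G) = -(-1 + (-3)²) = -(-1 + 9) = -1*8 = -8)
-(L(10)*d(7) + J(0)) = -(-(-6)/7 - 8) = -(-1*(-6/7) - 8) = -(6/7 - 8) = -1*(-50/7) = 50/7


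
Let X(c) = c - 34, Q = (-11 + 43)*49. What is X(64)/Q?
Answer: 15/784 ≈ 0.019133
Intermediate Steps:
Q = 1568 (Q = 32*49 = 1568)
X(c) = -34 + c
X(64)/Q = (-34 + 64)/1568 = 30*(1/1568) = 15/784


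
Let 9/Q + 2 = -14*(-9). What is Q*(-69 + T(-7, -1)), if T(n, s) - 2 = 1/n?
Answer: -2115/434 ≈ -4.8733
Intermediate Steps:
T(n, s) = 2 + 1/n
Q = 9/124 (Q = 9/(-2 - 14*(-9)) = 9/(-2 + 126) = 9/124 ≈ 0.072581)
Q*(-69 + T(-7, -1)) = 9*(-69 + (2 + 1/(-7)))/124 = 9*(-69 + (2 - 1/7))/124 = 9*(-69 + 13/7)/124 = (9/124)*(-470/7) = -2115/434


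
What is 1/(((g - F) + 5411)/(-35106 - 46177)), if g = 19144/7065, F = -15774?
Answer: -574264395/149691169 ≈ -3.8363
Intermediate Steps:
g = 19144/7065 (g = 19144*(1/7065) = 19144/7065 ≈ 2.7097)
1/(((g - F) + 5411)/(-35106 - 46177)) = 1/(((19144/7065 - 1*(-15774)) + 5411)/(-35106 - 46177)) = 1/(((19144/7065 + 15774) + 5411)/(-81283)) = 1/((111462454/7065 + 5411)*(-1/81283)) = 1/((149691169/7065)*(-1/81283)) = 1/(-149691169/574264395) = -574264395/149691169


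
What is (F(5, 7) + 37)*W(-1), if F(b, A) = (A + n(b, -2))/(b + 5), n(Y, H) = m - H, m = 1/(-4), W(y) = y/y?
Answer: 303/8 ≈ 37.875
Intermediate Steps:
W(y) = 1
m = -¼ ≈ -0.25000
n(Y, H) = -¼ - H
F(b, A) = (7/4 + A)/(5 + b) (F(b, A) = (A + (-¼ - 1*(-2)))/(b + 5) = (A + (-¼ + 2))/(5 + b) = (A + 7/4)/(5 + b) = (7/4 + A)/(5 + b))
(F(5, 7) + 37)*W(-1) = ((7/4 + 7)/(5 + 5) + 37)*1 = ((35/4)/10 + 37)*1 = ((⅒)*(35/4) + 37)*1 = (7/8 + 37)*1 = (303/8)*1 = 303/8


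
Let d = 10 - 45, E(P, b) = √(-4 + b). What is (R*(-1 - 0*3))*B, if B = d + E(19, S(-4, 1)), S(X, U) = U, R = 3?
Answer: 105 - 3*I*√3 ≈ 105.0 - 5.1962*I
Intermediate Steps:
d = -35
B = -35 + I*√3 (B = -35 + √(-4 + 1) = -35 + √(-3) = -35 + I*√3 ≈ -35.0 + 1.732*I)
(R*(-1 - 0*3))*B = (3*(-1 - 0*3))*(-35 + I*√3) = (3*(-1 - 1*0))*(-35 + I*√3) = (3*(-1 + 0))*(-35 + I*√3) = (3*(-1))*(-35 + I*√3) = -3*(-35 + I*√3) = 105 - 3*I*√3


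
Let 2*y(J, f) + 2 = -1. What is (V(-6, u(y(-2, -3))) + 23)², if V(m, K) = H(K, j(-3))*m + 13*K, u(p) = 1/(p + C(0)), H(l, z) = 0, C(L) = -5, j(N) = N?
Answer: 441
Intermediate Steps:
y(J, f) = -3/2 (y(J, f) = -1 + (½)*(-1) = -1 - ½ = -3/2)
u(p) = 1/(-5 + p) (u(p) = 1/(p - 5) = 1/(-5 + p))
V(m, K) = 13*K (V(m, K) = 0*m + 13*K = 0 + 13*K = 13*K)
(V(-6, u(y(-2, -3))) + 23)² = (13/(-5 - 3/2) + 23)² = (13/(-13/2) + 23)² = (13*(-2/13) + 23)² = (-2 + 23)² = 21² = 441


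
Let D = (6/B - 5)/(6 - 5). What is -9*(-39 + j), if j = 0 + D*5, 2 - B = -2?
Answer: 1017/2 ≈ 508.50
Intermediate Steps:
B = 4 (B = 2 - 1*(-2) = 2 + 2 = 4)
D = -7/2 (D = (6/4 - 5)/(6 - 5) = (6*(1/4) - 5)/1 = (3/2 - 5)*1 = -7/2*1 = -7/2 ≈ -3.5000)
j = -35/2 (j = 0 - 7/2*5 = 0 - 35/2 = -35/2 ≈ -17.500)
-9*(-39 + j) = -9*(-39 - 35/2) = -9*(-113/2) = 1017/2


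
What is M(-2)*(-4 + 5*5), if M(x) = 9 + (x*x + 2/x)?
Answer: 252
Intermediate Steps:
M(x) = 9 + x² + 2/x (M(x) = 9 + (x² + 2/x) = 9 + x² + 2/x)
M(-2)*(-4 + 5*5) = (9 + (-2)² + 2/(-2))*(-4 + 5*5) = (9 + 4 + 2*(-½))*(-4 + 25) = (9 + 4 - 1)*21 = 12*21 = 252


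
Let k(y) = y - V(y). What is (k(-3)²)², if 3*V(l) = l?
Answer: 16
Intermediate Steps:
V(l) = l/3
k(y) = 2*y/3 (k(y) = y - y/3 = 2*y/3)
(k(-3)²)² = (((⅔)*(-3))²)² = ((-2)²)² = 4² = 16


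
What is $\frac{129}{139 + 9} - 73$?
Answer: $- \frac{10675}{148} \approx -72.128$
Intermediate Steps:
$\frac{129}{139 + 9} - 73 = \frac{129}{148} - 73 = - \frac{10675}{148}$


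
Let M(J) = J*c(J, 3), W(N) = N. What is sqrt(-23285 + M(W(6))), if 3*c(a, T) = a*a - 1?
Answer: I*sqrt(23215) ≈ 152.36*I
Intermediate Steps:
c(a, T) = -1/3 + a**2/3 (c(a, T) = (a*a - 1)/3 = (a**2 - 1)/3 = (-1 + a**2)/3 = -1/3 + a**2/3)
M(J) = J*(-1/3 + J**2/3)
sqrt(-23285 + M(W(6))) = sqrt(-23285 + (1/3)*6*(-1 + 6**2)) = sqrt(-23285 + (1/3)*6*(-1 + 36)) = sqrt(-23285 + (1/3)*6*35) = sqrt(-23285 + 70) = sqrt(-23215) = I*sqrt(23215)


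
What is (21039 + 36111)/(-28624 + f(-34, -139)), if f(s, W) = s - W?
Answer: -57150/28519 ≈ -2.0039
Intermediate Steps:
(21039 + 36111)/(-28624 + f(-34, -139)) = (21039 + 36111)/(-28624 + (-34 - 1*(-139))) = 57150/(-28624 + (-34 + 139)) = 57150/(-28624 + 105) = 57150/(-28519) = 57150*(-1/28519) = -57150/28519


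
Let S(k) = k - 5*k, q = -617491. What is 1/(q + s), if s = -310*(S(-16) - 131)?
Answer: -1/596721 ≈ -1.6758e-6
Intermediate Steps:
S(k) = -4*k
s = 20770 (s = -310*(-4*(-16) - 131) = -310*(64 - 131) = -310*(-67) = 20770)
1/(q + s) = 1/(-617491 + 20770) = 1/(-596721) = -1/596721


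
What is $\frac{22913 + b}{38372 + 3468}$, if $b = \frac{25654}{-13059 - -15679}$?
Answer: $\frac{30028857}{54810400} \approx 0.54787$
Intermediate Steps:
$b = \frac{12827}{1310}$ ($b = \frac{25654}{-13059 + 15679} = \frac{25654}{2620} = 25654 \cdot \frac{1}{2620} = \frac{12827}{1310} \approx 9.7916$)
$\frac{22913 + b}{38372 + 3468} = \frac{22913 + \frac{12827}{1310}}{38372 + 3468} = \frac{30028857}{1310 \cdot 41840} = \frac{30028857}{1310} \cdot \frac{1}{41840} = \frac{30028857}{54810400}$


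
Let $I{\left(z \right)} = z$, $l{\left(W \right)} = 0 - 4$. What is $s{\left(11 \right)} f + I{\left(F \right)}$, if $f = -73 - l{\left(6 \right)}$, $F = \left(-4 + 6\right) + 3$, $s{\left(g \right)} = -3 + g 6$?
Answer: $-4342$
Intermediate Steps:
$l{\left(W \right)} = -4$ ($l{\left(W \right)} = 0 - 4 = -4$)
$s{\left(g \right)} = -3 + 6 g$
$F = 5$ ($F = 2 + 3 = 5$)
$f = -69$ ($f = -73 - -4 = -73 + 4 = -69$)
$s{\left(11 \right)} f + I{\left(F \right)} = \left(-3 + 6 \cdot 11\right) \left(-69\right) + 5 = \left(-3 + 66\right) \left(-69\right) + 5 = 63 \left(-69\right) + 5 = -4347 + 5 = -4342$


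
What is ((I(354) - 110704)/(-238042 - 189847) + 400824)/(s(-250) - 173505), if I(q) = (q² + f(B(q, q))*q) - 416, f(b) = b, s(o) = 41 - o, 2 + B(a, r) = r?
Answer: -28584673622/12352727541 ≈ -2.3140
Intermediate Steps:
B(a, r) = -2 + r
I(q) = -416 + q² + q*(-2 + q) (I(q) = (q² + (-2 + q)*q) - 416 = (q² + q*(-2 + q)) - 416 = -416 + q² + q*(-2 + q))
((I(354) - 110704)/(-238042 - 189847) + 400824)/(s(-250) - 173505) = (((-416 - 2*354 + 2*354²) - 110704)/(-238042 - 189847) + 400824)/((41 - 1*(-250)) - 173505) = (((-416 - 708 + 2*125316) - 110704)/(-427889) + 400824)/((41 + 250) - 173505) = (((-416 - 708 + 250632) - 110704)*(-1/427889) + 400824)/(291 - 173505) = ((249508 - 110704)*(-1/427889) + 400824)/(-173214) = (138804*(-1/427889) + 400824)*(-1/173214) = (-138804/427889 + 400824)*(-1/173214) = (171508041732/427889)*(-1/173214) = -28584673622/12352727541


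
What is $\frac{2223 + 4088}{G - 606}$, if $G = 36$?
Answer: $- \frac{6311}{570} \approx -11.072$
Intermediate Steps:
$\frac{2223 + 4088}{G - 606} = \frac{2223 + 4088}{36 - 606} = \frac{6311}{-570} = 6311 \left(- \frac{1}{570}\right) = - \frac{6311}{570}$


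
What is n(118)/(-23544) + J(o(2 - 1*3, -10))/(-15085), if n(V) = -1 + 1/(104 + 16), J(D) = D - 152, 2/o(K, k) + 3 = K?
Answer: 86530063/8523869760 ≈ 0.010152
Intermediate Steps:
o(K, k) = 2/(-3 + K)
J(D) = -152 + D
n(V) = -119/120 (n(V) = -1 + 1/120 = -119/120)
n(118)/(-23544) + J(o(2 - 1*3, -10))/(-15085) = -119/120/(-23544) + (-152 + 2/(-3 + (2 - 1*3)))/(-15085) = -119/120*(-1/23544) + (-152 + 2/(-3 + (2 - 3)))*(-1/15085) = 119/2825280 + (-152 + 2/(-3 - 1))*(-1/15085) = 119/2825280 + (-152 + 2/(-4))*(-1/15085) = 119/2825280 + (-152 + 2*(-1/4))*(-1/15085) = 119/2825280 + (-152 - 1/2)*(-1/15085) = 119/2825280 - 305/2*(-1/15085) = 119/2825280 + 61/6034 = 86530063/8523869760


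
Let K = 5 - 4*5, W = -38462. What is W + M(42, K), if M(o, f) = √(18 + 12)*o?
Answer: -38462 + 42*√30 ≈ -38232.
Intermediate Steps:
K = -15 (K = 5 - 20 = -15)
M(o, f) = o*√30 (M(o, f) = √30*o = o*√30)
W + M(42, K) = -38462 + 42*√30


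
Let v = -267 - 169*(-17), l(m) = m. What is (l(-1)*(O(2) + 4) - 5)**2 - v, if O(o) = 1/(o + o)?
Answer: -40327/16 ≈ -2520.4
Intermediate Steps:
O(o) = 1/(2*o)
v = 2606 (v = -267 + 2873 = 2606)
(l(-1)*(O(2) + 4) - 5)**2 - v = (-((1/2)/2 + 4) - 5)**2 - 1*2606 = (-((1/2)*(1/2) + 4) - 5)**2 - 2606 = (-(1/4 + 4) - 5)**2 - 2606 = (-1*17/4 - 5)**2 - 2606 = (-17/4 - 5)**2 - 2606 = (-37/4)**2 - 2606 = 1369/16 - 2606 = -40327/16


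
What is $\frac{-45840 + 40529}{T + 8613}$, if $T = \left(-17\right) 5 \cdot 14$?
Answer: $- \frac{5311}{7423} \approx -0.71548$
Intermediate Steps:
$T = -1190$ ($T = \left(-85\right) 14 = -1190$)
$\frac{-45840 + 40529}{T + 8613} = \frac{-45840 + 40529}{-1190 + 8613} = - \frac{5311}{7423}$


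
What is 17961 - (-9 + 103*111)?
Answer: 6537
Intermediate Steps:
17961 - (-9 + 103*111) = 17961 - (-9 + 11433) = 17961 - 1*11424 = 17961 - 11424 = 6537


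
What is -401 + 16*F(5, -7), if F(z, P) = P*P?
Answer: 383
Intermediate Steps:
F(z, P) = P²
-401 + 16*F(5, -7) = -401 + 16*(-7)² = -401 + 16*49 = -401 + 784 = 383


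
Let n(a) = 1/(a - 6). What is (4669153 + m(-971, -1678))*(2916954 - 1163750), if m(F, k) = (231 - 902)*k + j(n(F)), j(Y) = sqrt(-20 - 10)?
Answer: 10159976721564 + 1753204*I*sqrt(30) ≈ 1.016e+13 + 9.6027e+6*I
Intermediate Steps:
n(a) = 1/(-6 + a)
j(Y) = I*sqrt(30) (j(Y) = sqrt(-30) = I*sqrt(30))
m(F, k) = -671*k + I*sqrt(30) (m(F, k) = (231 - 902)*k + I*sqrt(30) = -671*k + I*sqrt(30))
(4669153 + m(-971, -1678))*(2916954 - 1163750) = (4669153 + (-671*(-1678) + I*sqrt(30)))*(2916954 - 1163750) = (4669153 + (1125938 + I*sqrt(30)))*1753204 = (5795091 + I*sqrt(30))*1753204 = 10159976721564 + 1753204*I*sqrt(30)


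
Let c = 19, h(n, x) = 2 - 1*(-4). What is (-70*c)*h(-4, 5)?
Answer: -7980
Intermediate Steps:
h(n, x) = 6 (h(n, x) = 2 + 4 = 6)
(-70*c)*h(-4, 5) = -70*19*6 = -1330*6 = -7980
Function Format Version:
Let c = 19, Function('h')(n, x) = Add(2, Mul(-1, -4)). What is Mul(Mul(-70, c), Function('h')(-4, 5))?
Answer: -7980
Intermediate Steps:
Function('h')(n, x) = 6 (Function('h')(n, x) = Add(2, 4) = 6)
Mul(Mul(-70, c), Function('h')(-4, 5)) = Mul(Mul(-70, 19), 6) = Mul(-1330, 6) = -7980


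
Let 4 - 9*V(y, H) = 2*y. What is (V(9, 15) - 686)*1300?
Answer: -8044400/9 ≈ -8.9382e+5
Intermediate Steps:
V(y, H) = 4/9 - 2*y/9
(V(9, 15) - 686)*1300 = ((4/9 - 2/9*9) - 686)*1300 = ((4/9 - 2) - 686)*1300 = (-14/9 - 686)*1300 = -6188/9*1300 = -8044400/9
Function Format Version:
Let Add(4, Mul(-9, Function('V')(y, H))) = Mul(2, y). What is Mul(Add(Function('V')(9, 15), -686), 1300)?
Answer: Rational(-8044400, 9) ≈ -8.9382e+5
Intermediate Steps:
Function('V')(y, H) = Add(Rational(4, 9), Mul(Rational(-2, 9), y)) (Function('V')(y, H) = Add(Rational(4, 9), Mul(Rational(-1, 9), Mul(2, y))) = Add(Rational(4, 9), Mul(Rational(-2, 9), y)))
Mul(Add(Function('V')(9, 15), -686), 1300) = Mul(Add(Add(Rational(4, 9), Mul(Rational(-2, 9), 9)), -686), 1300) = Mul(Add(Add(Rational(4, 9), -2), -686), 1300) = Mul(Add(Rational(-14, 9), -686), 1300) = Mul(Rational(-6188, 9), 1300) = Rational(-8044400, 9)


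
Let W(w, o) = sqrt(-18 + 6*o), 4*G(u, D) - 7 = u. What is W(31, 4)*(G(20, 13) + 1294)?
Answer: 5203*sqrt(6)/4 ≈ 3186.2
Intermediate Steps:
G(u, D) = 7/4 + u/4
W(31, 4)*(G(20, 13) + 1294) = sqrt(-18 + 6*4)*((7/4 + (1/4)*20) + 1294) = sqrt(-18 + 24)*((7/4 + 5) + 1294) = sqrt(6)*(27/4 + 1294) = sqrt(6)*(5203/4) = 5203*sqrt(6)/4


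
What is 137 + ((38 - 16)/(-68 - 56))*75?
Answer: 7669/62 ≈ 123.69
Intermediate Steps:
137 + ((38 - 16)/(-68 - 56))*75 = 137 + (22/(-124))*75 = 137 + (22*(-1/124))*75 = 137 - 11/62*75 = 137 - 825/62 = 7669/62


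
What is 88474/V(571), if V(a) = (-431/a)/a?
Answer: -28846151434/431 ≈ -6.6928e+7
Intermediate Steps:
V(a) = -431/a²
88474/V(571) = 88474/((-431/571²)) = 88474/((-431*1/326041)) = 88474/(-431/326041) = 88474*(-326041/431) = -28846151434/431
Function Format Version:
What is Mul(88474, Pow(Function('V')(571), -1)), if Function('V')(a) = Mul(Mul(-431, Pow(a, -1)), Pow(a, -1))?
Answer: Rational(-28846151434, 431) ≈ -6.6928e+7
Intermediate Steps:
Function('V')(a) = Mul(-431, Pow(a, -2))
Mul(88474, Pow(Function('V')(571), -1)) = Mul(88474, Pow(Mul(-431, Pow(571, -2)), -1)) = Mul(88474, Pow(Mul(-431, Rational(1, 326041)), -1)) = Mul(88474, Pow(Rational(-431, 326041), -1)) = Mul(88474, Rational(-326041, 431)) = Rational(-28846151434, 431)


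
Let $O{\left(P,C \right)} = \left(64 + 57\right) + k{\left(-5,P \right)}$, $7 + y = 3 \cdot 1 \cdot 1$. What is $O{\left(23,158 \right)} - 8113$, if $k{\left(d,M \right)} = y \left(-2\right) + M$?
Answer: $-7961$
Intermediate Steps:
$y = -4$ ($y = -7 + 3 \cdot 1 \cdot 1 = -7 + 3 \cdot 1 = -7 + 3 = -4$)
$k{\left(d,M \right)} = 8 + M$ ($k{\left(d,M \right)} = \left(-4\right) \left(-2\right) + M = 8 + M$)
$O{\left(P,C \right)} = 129 + P$ ($O{\left(P,C \right)} = \left(64 + 57\right) + \left(8 + P\right) = 121 + \left(8 + P\right) = 129 + P$)
$O{\left(23,158 \right)} - 8113 = \left(129 + 23\right) - 8113 = 152 - 8113 = -7961$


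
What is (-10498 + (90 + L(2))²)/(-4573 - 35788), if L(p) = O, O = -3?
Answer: 2929/40361 ≈ 0.072570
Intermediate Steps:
L(p) = -3
(-10498 + (90 + L(2))²)/(-4573 - 35788) = (-10498 + (90 - 3)²)/(-4573 - 35788) = (-10498 + 87²)/(-40361) = (-10498 + 7569)*(-1/40361) = -2929*(-1/40361) = 2929/40361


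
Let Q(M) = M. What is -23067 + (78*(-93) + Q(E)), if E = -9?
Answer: -30330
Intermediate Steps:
-23067 + (78*(-93) + Q(E)) = -23067 + (78*(-93) - 9) = -23067 + (-7254 - 9) = -23067 - 7263 = -30330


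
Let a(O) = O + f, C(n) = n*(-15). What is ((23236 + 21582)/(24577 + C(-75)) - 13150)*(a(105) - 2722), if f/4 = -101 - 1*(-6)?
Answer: 506397818277/12851 ≈ 3.9405e+7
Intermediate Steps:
f = -380 (f = 4*(-101 - 1*(-6)) = 4*(-101 + 6) = 4*(-95) = -380)
C(n) = -15*n
a(O) = -380 + O (a(O) = O - 380 = -380 + O)
((23236 + 21582)/(24577 + C(-75)) - 13150)*(a(105) - 2722) = ((23236 + 21582)/(24577 - 15*(-75)) - 13150)*((-380 + 105) - 2722) = (44818/(24577 + 1125) - 13150)*(-275 - 2722) = (44818/25702 - 13150)*(-2997) = (44818*(1/25702) - 13150)*(-2997) = (22409/12851 - 13150)*(-2997) = -168968241/12851*(-2997) = 506397818277/12851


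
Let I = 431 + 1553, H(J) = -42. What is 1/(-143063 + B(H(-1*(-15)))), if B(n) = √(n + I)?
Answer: -143063/20467020027 - √1942/20467020027 ≈ -6.9921e-6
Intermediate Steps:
I = 1984
B(n) = √(1984 + n) (B(n) = √(n + 1984) = √(1984 + n))
1/(-143063 + B(H(-1*(-15)))) = 1/(-143063 + √(1984 - 42)) = 1/(-143063 + √1942)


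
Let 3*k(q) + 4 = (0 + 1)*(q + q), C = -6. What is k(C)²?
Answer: 256/9 ≈ 28.444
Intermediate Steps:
k(q) = -4/3 + 2*q/3 (k(q) = -4/3 + ((0 + 1)*(q + q))/3 = -4/3 + (1*(2*q))/3 = -4/3 + (2*q)/3 = -4/3 + 2*q/3)
k(C)² = (-4/3 + (⅔)*(-6))² = (-4/3 - 4)² = (-16/3)² = 256/9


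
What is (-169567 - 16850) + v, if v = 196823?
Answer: 10406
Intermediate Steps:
(-169567 - 16850) + v = (-169567 - 16850) + 196823 = -186417 + 196823 = 10406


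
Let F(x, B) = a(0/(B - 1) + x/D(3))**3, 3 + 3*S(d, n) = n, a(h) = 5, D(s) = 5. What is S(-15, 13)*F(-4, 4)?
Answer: 1250/3 ≈ 416.67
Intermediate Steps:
S(d, n) = -1 + n/3
F(x, B) = 125 (F(x, B) = 5**3 = 125)
S(-15, 13)*F(-4, 4) = (-1 + (1/3)*13)*125 = (-1 + 13/3)*125 = (10/3)*125 = 1250/3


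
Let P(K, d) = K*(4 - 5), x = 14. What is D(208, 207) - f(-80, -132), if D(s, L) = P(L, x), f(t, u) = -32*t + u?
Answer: -2635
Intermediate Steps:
P(K, d) = -K (P(K, d) = K*(-1) = -K)
f(t, u) = u - 32*t
D(s, L) = -L
D(208, 207) - f(-80, -132) = -1*207 - (-132 - 32*(-80)) = -207 - (-132 + 2560) = -207 - 1*2428 = -207 - 2428 = -2635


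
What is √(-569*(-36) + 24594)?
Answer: √45078 ≈ 212.32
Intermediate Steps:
√(-569*(-36) + 24594) = √(20484 + 24594) = √45078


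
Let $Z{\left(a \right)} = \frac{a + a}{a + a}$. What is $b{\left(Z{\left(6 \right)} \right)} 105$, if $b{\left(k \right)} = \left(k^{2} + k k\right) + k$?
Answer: $315$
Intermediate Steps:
$Z{\left(a \right)} = 1$ ($Z{\left(a \right)} = \frac{2 a}{2 a} = 2 a \frac{1}{2 a} = 1$)
$b{\left(k \right)} = k + 2 k^{2}$ ($b{\left(k \right)} = \left(k^{2} + k^{2}\right) + k = 2 k^{2} + k = k + 2 k^{2}$)
$b{\left(Z{\left(6 \right)} \right)} 105 = 1 \left(1 + 2 \cdot 1\right) 105 = 1 \left(1 + 2\right) 105 = 1 \cdot 3 \cdot 105 = 3 \cdot 105 = 315$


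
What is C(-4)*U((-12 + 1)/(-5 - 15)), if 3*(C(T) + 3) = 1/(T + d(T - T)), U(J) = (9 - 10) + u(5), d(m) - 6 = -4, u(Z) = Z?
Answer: -38/3 ≈ -12.667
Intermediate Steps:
d(m) = 2 (d(m) = 6 - 4 = 2)
U(J) = 4 (U(J) = (9 - 10) + 5 = -1 + 5 = 4)
C(T) = -3 + 1/(3*(2 + T)) (C(T) = -3 + 1/(3*(T + 2)) = -3 + 1/(3*(2 + T)))
C(-4)*U((-12 + 1)/(-5 - 15)) = ((-17 - 9*(-4))/(3*(2 - 4)))*4 = ((⅓)*(-17 + 36)/(-2))*4 = ((⅓)*(-½)*19)*4 = -19/6*4 = -38/3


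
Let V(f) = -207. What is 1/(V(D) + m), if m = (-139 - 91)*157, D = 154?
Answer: -1/36317 ≈ -2.7535e-5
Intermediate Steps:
m = -36110 (m = -230*157 = -36110)
1/(V(D) + m) = 1/(-207 - 36110) = 1/(-36317) = -1/36317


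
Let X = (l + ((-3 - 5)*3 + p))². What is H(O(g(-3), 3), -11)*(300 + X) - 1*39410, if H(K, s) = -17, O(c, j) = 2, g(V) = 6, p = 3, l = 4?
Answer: -49423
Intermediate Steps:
X = 289 (X = (4 + ((-3 - 5)*3 + 3))² = (4 + (-8*3 + 3))² = (4 + (-24 + 3))² = (4 - 21)² = (-17)² = 289)
H(O(g(-3), 3), -11)*(300 + X) - 1*39410 = -17*(300 + 289) - 1*39410 = -17*589 - 39410 = -10013 - 39410 = -49423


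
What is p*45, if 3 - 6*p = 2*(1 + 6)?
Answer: -165/2 ≈ -82.500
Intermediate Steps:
p = -11/6 (p = 1/2 - (1 + 6)/3 = 1/2 - 7/3 = -11/6 ≈ -1.8333)
p*45 = -11/6*45 = -165/2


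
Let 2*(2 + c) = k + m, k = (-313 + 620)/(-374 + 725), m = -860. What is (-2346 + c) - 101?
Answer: -2020751/702 ≈ -2878.6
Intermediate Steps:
k = 307/351 ≈ 0.87464
c = -302957/702 (c = -2 + (307/351 - 860)/2 = -2 + (½)*(-301553/351) = -2 - 301553/702 = -302957/702 ≈ -431.56)
(-2346 + c) - 101 = (-2346 - 302957/702) - 101 = -1949849/702 - 101 = -2020751/702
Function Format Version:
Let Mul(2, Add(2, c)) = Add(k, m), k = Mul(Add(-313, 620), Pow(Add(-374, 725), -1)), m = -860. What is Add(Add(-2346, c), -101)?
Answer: Rational(-2020751, 702) ≈ -2878.6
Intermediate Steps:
k = Rational(307, 351) (k = Mul(307, Pow(351, -1)) = Mul(307, Rational(1, 351)) = Rational(307, 351) ≈ 0.87464)
c = Rational(-302957, 702) (c = Add(-2, Mul(Rational(1, 2), Add(Rational(307, 351), -860))) = Add(-2, Mul(Rational(1, 2), Rational(-301553, 351))) = Add(-2, Rational(-301553, 702)) = Rational(-302957, 702) ≈ -431.56)
Add(Add(-2346, c), -101) = Add(Add(-2346, Rational(-302957, 702)), -101) = Add(Rational(-1949849, 702), -101) = Rational(-2020751, 702)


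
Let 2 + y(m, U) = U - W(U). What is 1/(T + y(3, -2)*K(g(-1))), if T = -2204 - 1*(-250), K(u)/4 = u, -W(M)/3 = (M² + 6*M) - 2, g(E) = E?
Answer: -1/1818 ≈ -0.00055005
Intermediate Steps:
W(M) = 6 - 18*M - 3*M² (W(M) = -3*((M² + 6*M) - 2) = -3*(-2 + M² + 6*M) = 6 - 18*M - 3*M²)
K(u) = 4*u
T = -1954 (T = -2204 + 250 = -1954)
y(m, U) = -8 + 3*U² + 19*U (y(m, U) = -2 + (U - (6 - 18*U - 3*U²)) = -2 + (U + (-6 + 3*U² + 18*U)) = -2 + (-6 + 3*U² + 19*U) = -8 + 3*U² + 19*U)
1/(T + y(3, -2)*K(g(-1))) = 1/(-1954 + (-8 + 3*(-2)² + 19*(-2))*(4*(-1))) = 1/(-1954 + (-8 + 3*4 - 38)*(-4)) = 1/(-1954 + (-8 + 12 - 38)*(-4)) = 1/(-1954 - 34*(-4)) = 1/(-1954 + 136) = 1/(-1818) = -1/1818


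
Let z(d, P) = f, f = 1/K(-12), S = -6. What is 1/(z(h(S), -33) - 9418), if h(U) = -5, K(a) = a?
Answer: -12/113017 ≈ -0.00010618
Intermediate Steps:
f = -1/12 (f = 1/(-12) = -1/12 ≈ -0.083333)
z(d, P) = -1/12
1/(z(h(S), -33) - 9418) = 1/(-1/12 - 9418) = 1/(-113017/12) = -12/113017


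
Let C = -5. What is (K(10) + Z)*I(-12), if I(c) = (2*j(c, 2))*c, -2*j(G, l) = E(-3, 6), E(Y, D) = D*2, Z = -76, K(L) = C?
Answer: -11664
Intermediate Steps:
K(L) = -5
E(Y, D) = 2*D
j(G, l) = -6
I(c) = -12*c (I(c) = (2*(-6))*c = -12*c)
(K(10) + Z)*I(-12) = (-5 - 76)*(-12*(-12)) = -81*144 = -11664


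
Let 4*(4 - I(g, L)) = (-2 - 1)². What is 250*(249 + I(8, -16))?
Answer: 125375/2 ≈ 62688.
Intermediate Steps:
I(g, L) = 7/4 (I(g, L) = 4 - (-2 - 1)²/4 = 4 - ¼*(-3)² = 4 - ¼*9 = 4 - 9/4 = 7/4)
250*(249 + I(8, -16)) = 250*(249 + 7/4) = 250*(1003/4) = 125375/2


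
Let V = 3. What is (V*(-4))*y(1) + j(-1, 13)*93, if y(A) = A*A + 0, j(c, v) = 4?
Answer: 360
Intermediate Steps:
y(A) = A² (y(A) = A² + 0 = A²)
(V*(-4))*y(1) + j(-1, 13)*93 = (3*(-4))*1² + 4*93 = -12*1 + 372 = -12 + 372 = 360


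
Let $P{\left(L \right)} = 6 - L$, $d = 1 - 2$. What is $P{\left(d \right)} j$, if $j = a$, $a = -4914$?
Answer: $-34398$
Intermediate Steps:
$d = -1$
$j = -4914$
$P{\left(d \right)} j = \left(6 - -1\right) \left(-4914\right) = \left(6 + 1\right) \left(-4914\right) = 7 \left(-4914\right) = -34398$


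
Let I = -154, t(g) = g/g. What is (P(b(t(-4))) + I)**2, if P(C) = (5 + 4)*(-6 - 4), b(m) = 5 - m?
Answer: 59536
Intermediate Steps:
t(g) = 1
P(C) = -90 (P(C) = 9*(-10) = -90)
(P(b(t(-4))) + I)**2 = (-90 - 154)**2 = (-244)**2 = 59536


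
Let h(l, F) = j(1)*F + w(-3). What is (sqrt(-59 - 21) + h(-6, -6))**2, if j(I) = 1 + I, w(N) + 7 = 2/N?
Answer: 2761/9 - 472*I*sqrt(5)/3 ≈ 306.78 - 351.81*I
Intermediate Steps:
w(N) = -7 + 2/N
h(l, F) = -23/3 + 2*F (h(l, F) = (1 + 1)*F + (-7 + 2/(-3)) = 2*F + (-7 + 2*(-1/3)) = 2*F + (-7 - 2/3) = 2*F - 23/3 = -23/3 + 2*F)
(sqrt(-59 - 21) + h(-6, -6))**2 = (sqrt(-59 - 21) + (-23/3 + 2*(-6)))**2 = (sqrt(-80) + (-23/3 - 12))**2 = (4*I*sqrt(5) - 59/3)**2 = (-59/3 + 4*I*sqrt(5))**2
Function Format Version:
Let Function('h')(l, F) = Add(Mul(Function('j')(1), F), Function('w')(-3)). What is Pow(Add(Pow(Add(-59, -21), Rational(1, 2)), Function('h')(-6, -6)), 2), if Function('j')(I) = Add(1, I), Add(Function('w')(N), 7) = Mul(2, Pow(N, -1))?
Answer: Add(Rational(2761, 9), Mul(Rational(-472, 3), I, Pow(5, Rational(1, 2)))) ≈ Add(306.78, Mul(-351.81, I))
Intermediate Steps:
Function('w')(N) = Add(-7, Mul(2, Pow(N, -1)))
Function('h')(l, F) = Add(Rational(-23, 3), Mul(2, F)) (Function('h')(l, F) = Add(Mul(Add(1, 1), F), Add(-7, Mul(2, Pow(-3, -1)))) = Add(Mul(2, F), Add(-7, Mul(2, Rational(-1, 3)))) = Add(Mul(2, F), Add(-7, Rational(-2, 3))) = Add(Mul(2, F), Rational(-23, 3)) = Add(Rational(-23, 3), Mul(2, F)))
Pow(Add(Pow(Add(-59, -21), Rational(1, 2)), Function('h')(-6, -6)), 2) = Pow(Add(Pow(Add(-59, -21), Rational(1, 2)), Add(Rational(-23, 3), Mul(2, -6))), 2) = Pow(Add(Pow(-80, Rational(1, 2)), Add(Rational(-23, 3), -12)), 2) = Pow(Add(Mul(4, I, Pow(5, Rational(1, 2))), Rational(-59, 3)), 2) = Pow(Add(Rational(-59, 3), Mul(4, I, Pow(5, Rational(1, 2)))), 2)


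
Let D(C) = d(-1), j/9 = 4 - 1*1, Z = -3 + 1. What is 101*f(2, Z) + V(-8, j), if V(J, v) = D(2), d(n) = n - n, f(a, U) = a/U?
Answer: -101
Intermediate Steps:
Z = -2
d(n) = 0
j = 27 (j = 9*(4 - 1*1) = 9*(4 - 1) = 9*3 = 27)
D(C) = 0
V(J, v) = 0
101*f(2, Z) + V(-8, j) = 101*(2/(-2)) + 0 = 101*(2*(-½)) + 0 = 101*(-1) + 0 = -101 + 0 = -101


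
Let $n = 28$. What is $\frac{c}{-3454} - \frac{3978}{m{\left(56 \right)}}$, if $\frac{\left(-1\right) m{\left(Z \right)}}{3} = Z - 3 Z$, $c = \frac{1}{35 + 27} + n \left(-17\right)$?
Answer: $- \frac{35081877}{2998072} \approx -11.701$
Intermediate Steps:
$c = - \frac{29511}{62}$ ($c = \frac{1}{35 + 27} + 28 \left(-17\right) = \frac{1}{62} - 476 = - \frac{29511}{62} \approx -475.98$)
$m{\left(Z \right)} = 6 Z$ ($m{\left(Z \right)} = - 3 \left(Z - 3 Z\right) = - 3 \left(- 2 Z\right) = 6 Z$)
$\frac{c}{-3454} - \frac{3978}{m{\left(56 \right)}} = - \frac{29511}{62 \left(-3454\right)} - \frac{3978}{6 \cdot 56} = \left(- \frac{29511}{62}\right) \left(- \frac{1}{3454}\right) - \frac{3978}{336} = \frac{29511}{214148} - \frac{663}{56} = - \frac{35081877}{2998072}$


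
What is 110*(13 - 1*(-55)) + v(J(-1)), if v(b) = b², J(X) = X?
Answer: 7481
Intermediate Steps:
110*(13 - 1*(-55)) + v(J(-1)) = 110*(13 - 1*(-55)) + (-1)² = 110*(13 + 55) + 1 = 110*68 + 1 = 7480 + 1 = 7481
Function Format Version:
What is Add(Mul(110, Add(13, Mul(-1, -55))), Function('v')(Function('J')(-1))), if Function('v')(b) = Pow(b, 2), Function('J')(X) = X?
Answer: 7481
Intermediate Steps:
Add(Mul(110, Add(13, Mul(-1, -55))), Function('v')(Function('J')(-1))) = Add(Mul(110, Add(13, Mul(-1, -55))), Pow(-1, 2)) = Add(Mul(110, Add(13, 55)), 1) = Add(Mul(110, 68), 1) = Add(7480, 1) = 7481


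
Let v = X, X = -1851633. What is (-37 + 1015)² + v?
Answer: -895149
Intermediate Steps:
v = -1851633
(-37 + 1015)² + v = (-37 + 1015)² - 1851633 = 978² - 1851633 = 956484 - 1851633 = -895149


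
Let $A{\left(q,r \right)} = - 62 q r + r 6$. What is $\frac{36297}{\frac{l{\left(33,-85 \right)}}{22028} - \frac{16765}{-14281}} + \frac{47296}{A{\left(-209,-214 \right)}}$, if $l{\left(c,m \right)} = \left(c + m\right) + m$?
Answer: $\frac{1319914300510491892}{42463250079467} \approx 31084.0$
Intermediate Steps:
$l{\left(c,m \right)} = c + 2 m$
$A{\left(q,r \right)} = 6 r - 62 q r$ ($A{\left(q,r \right)} = - 62 q r + 6 r = 6 r - 62 q r$)
$\frac{36297}{\frac{l{\left(33,-85 \right)}}{22028} - \frac{16765}{-14281}} + \frac{47296}{A{\left(-209,-214 \right)}} = \frac{36297}{\frac{33 + 2 \left(-85\right)}{22028} - \frac{16765}{-14281}} + \frac{47296}{2 \left(-214\right) \left(3 - -6479\right)} = \frac{36297}{\left(33 - 170\right) \frac{1}{22028} - - \frac{16765}{14281}} + \frac{47296}{2 \left(-214\right) \left(3 + 6479\right)} = \frac{36297}{\left(-137\right) \frac{1}{22028} + \frac{16765}{14281}} + \frac{47296}{2 \left(-214\right) 6482} = \frac{36297}{- \frac{137}{22028} + \frac{16765}{14281}} + \frac{47296}{-2774296} = \frac{36297}{\frac{367342923}{314581868}} + 47296 \left(- \frac{1}{2774296}\right) = 36297 \cdot \frac{314581868}{367342923} - \frac{5912}{346787} = \frac{3806126020932}{122447641} - \frac{5912}{346787} = \frac{1319914300510491892}{42463250079467}$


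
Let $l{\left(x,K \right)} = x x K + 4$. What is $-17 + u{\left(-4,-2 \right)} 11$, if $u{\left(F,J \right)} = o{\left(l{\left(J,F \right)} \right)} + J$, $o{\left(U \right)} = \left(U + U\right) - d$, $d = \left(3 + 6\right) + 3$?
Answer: $-435$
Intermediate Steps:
$d = 12$ ($d = 9 + 3 = 12$)
$l{\left(x,K \right)} = 4 + K x^{2}$ ($l{\left(x,K \right)} = x^{2} K + 4 = K x^{2} + 4 = 4 + K x^{2}$)
$o{\left(U \right)} = -12 + 2 U$ ($o{\left(U \right)} = \left(U + U\right) - 12 = 2 U - 12 = -12 + 2 U$)
$u{\left(F,J \right)} = -4 + J + 2 F J^{2}$ ($u{\left(F,J \right)} = \left(-12 + 2 \left(4 + F J^{2}\right)\right) + J = \left(-12 + \left(8 + 2 F J^{2}\right)\right) + J = \left(-4 + 2 F J^{2}\right) + J = -4 + J + 2 F J^{2}$)
$-17 + u{\left(-4,-2 \right)} 11 = -17 + \left(-4 - 2 + 2 \left(-4\right) \left(-2\right)^{2}\right) 11 = -17 + \left(-4 - 2 + 2 \left(-4\right) 4\right) 11 = -17 + \left(-4 - 2 - 32\right) 11 = -17 - 418 = -435$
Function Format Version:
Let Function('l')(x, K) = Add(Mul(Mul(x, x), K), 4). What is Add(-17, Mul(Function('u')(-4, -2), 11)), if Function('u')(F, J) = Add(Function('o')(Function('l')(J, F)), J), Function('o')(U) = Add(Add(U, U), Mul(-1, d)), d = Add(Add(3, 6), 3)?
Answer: -435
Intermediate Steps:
d = 12 (d = Add(9, 3) = 12)
Function('l')(x, K) = Add(4, Mul(K, Pow(x, 2))) (Function('l')(x, K) = Add(Mul(Pow(x, 2), K), 4) = Add(Mul(K, Pow(x, 2)), 4) = Add(4, Mul(K, Pow(x, 2))))
Function('o')(U) = Add(-12, Mul(2, U)) (Function('o')(U) = Add(Add(U, U), Mul(-1, 12)) = Add(Mul(2, U), -12) = Add(-12, Mul(2, U)))
Function('u')(F, J) = Add(-4, J, Mul(2, F, Pow(J, 2))) (Function('u')(F, J) = Add(Add(-12, Mul(2, Add(4, Mul(F, Pow(J, 2))))), J) = Add(Add(-12, Add(8, Mul(2, F, Pow(J, 2)))), J) = Add(Add(-4, Mul(2, F, Pow(J, 2))), J) = Add(-4, J, Mul(2, F, Pow(J, 2))))
Add(-17, Mul(Function('u')(-4, -2), 11)) = Add(-17, Mul(Add(-4, -2, Mul(2, -4, Pow(-2, 2))), 11)) = Add(-17, Mul(Add(-4, -2, Mul(2, -4, 4)), 11)) = Add(-17, Mul(Add(-4, -2, -32), 11)) = Add(-17, Mul(-38, 11)) = Add(-17, -418) = -435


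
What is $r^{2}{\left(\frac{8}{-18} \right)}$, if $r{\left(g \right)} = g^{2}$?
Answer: $\frac{256}{6561} \approx 0.039018$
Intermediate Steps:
$r^{2}{\left(\frac{8}{-18} \right)} = \left(\left(\frac{8}{-18}\right)^{2}\right)^{2} = \left(\left(8 \left(- \frac{1}{18}\right)\right)^{2}\right)^{2} = \left(\left(- \frac{4}{9}\right)^{2}\right)^{2} = \left(\frac{16}{81}\right)^{2} = \frac{256}{6561}$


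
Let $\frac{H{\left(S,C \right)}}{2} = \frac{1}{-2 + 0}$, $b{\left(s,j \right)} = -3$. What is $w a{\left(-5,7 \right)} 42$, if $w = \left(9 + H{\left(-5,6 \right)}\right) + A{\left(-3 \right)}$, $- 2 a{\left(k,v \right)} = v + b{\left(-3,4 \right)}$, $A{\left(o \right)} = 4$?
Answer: $-1008$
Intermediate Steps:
$H{\left(S,C \right)} = -1$ ($H{\left(S,C \right)} = \frac{2}{-2 + 0} = \frac{2}{-2} = 2 \left(- \frac{1}{2}\right) = -1$)
$a{\left(k,v \right)} = \frac{3}{2} - \frac{v}{2}$ ($a{\left(k,v \right)} = - \frac{v - 3}{2} = - \frac{-3 + v}{2} = \frac{3}{2} - \frac{v}{2}$)
$w = 12$ ($w = \left(9 - 1\right) + 4 = 8 + 4 = 12$)
$w a{\left(-5,7 \right)} 42 = 12 \left(\frac{3}{2} - \frac{7}{2}\right) 42 = 12 \left(-2\right) 42 = \left(-24\right) 42 = -1008$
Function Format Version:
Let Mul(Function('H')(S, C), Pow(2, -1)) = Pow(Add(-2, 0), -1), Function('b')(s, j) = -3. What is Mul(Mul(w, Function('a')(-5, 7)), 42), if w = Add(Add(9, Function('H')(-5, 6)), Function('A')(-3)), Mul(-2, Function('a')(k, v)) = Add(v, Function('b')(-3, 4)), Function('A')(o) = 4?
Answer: -1008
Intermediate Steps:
Function('H')(S, C) = -1 (Function('H')(S, C) = Mul(2, Pow(Add(-2, 0), -1)) = Mul(2, Pow(-2, -1)) = Mul(2, Rational(-1, 2)) = -1)
Function('a')(k, v) = Add(Rational(3, 2), Mul(Rational(-1, 2), v)) (Function('a')(k, v) = Mul(Rational(-1, 2), Add(v, -3)) = Mul(Rational(-1, 2), Add(-3, v)) = Add(Rational(3, 2), Mul(Rational(-1, 2), v)))
w = 12 (w = Add(Add(9, -1), 4) = Add(8, 4) = 12)
Mul(Mul(w, Function('a')(-5, 7)), 42) = Mul(Mul(12, Add(Rational(3, 2), Mul(Rational(-1, 2), 7))), 42) = Mul(Mul(12, Add(Rational(3, 2), Rational(-7, 2))), 42) = Mul(Mul(12, -2), 42) = Mul(-24, 42) = -1008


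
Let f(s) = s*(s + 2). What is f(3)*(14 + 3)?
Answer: 255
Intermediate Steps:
f(s) = s*(2 + s)
f(3)*(14 + 3) = (3*(2 + 3))*(14 + 3) = (3*5)*17 = 15*17 = 255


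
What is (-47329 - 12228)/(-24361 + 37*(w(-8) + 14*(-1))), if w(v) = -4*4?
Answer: 59557/25471 ≈ 2.3382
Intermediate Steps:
w(v) = -16
(-47329 - 12228)/(-24361 + 37*(w(-8) + 14*(-1))) = (-47329 - 12228)/(-24361 + 37*(-16 + 14*(-1))) = -59557/(-24361 + 37*(-16 - 14)) = -59557/(-24361 + 37*(-30)) = -59557/(-24361 - 1110) = -59557/(-25471) = -59557*(-1/25471) = 59557/25471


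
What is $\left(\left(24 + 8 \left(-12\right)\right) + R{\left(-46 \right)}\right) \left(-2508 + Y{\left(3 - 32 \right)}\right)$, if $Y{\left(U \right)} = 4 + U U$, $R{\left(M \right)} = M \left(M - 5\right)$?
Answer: $-3781662$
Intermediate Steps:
$R{\left(M \right)} = M \left(-5 + M\right)$
$Y{\left(U \right)} = 4 + U^{2}$
$\left(\left(24 + 8 \left(-12\right)\right) + R{\left(-46 \right)}\right) \left(-2508 + Y{\left(3 - 32 \right)}\right) = \left(\left(24 + 8 \left(-12\right)\right) - 46 \left(-5 - 46\right)\right) \left(-2508 + \left(4 + \left(3 - 32\right)^{2}\right)\right) = \left(\left(24 - 96\right) - -2346\right) \left(-2508 + \left(4 + \left(-29\right)^{2}\right)\right) = \left(-72 + 2346\right) \left(-2508 + \left(4 + 841\right)\right) = 2274 \left(-2508 + 845\right) = 2274 \left(-1663\right) = -3781662$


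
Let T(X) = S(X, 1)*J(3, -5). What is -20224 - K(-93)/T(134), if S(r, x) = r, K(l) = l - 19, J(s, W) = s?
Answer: -4064968/201 ≈ -20224.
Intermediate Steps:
K(l) = -19 + l
T(X) = 3*X (T(X) = X*3 = 3*X)
-20224 - K(-93)/T(134) = -20224 - (-19 - 93)/(3*134) = -20224 - (-112)/402 = -20224 - 1*(-56/201) = -20224 + 56/201 = -4064968/201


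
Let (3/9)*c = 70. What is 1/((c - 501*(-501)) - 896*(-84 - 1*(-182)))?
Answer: 1/163403 ≈ 6.1198e-6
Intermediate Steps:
c = 210 (c = 3*70 = 210)
1/((c - 501*(-501)) - 896*(-84 - 1*(-182))) = 1/((210 - 501*(-501)) - 896*(-84 - 1*(-182))) = 1/((210 + 251001) - 896*(-84 + 182)) = 1/(251211 - 896*98) = 1/(251211 - 87808) = 1/163403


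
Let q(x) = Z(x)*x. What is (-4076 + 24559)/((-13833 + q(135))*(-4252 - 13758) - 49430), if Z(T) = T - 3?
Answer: -20483/71855300 ≈ -0.00028506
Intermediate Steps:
Z(T) = -3 + T
q(x) = x*(-3 + x) (q(x) = (-3 + x)*x = x*(-3 + x))
(-4076 + 24559)/((-13833 + q(135))*(-4252 - 13758) - 49430) = (-4076 + 24559)/((-13833 + 135*(-3 + 135))*(-4252 - 13758) - 49430) = 20483/((-13833 + 135*132)*(-18010) - 49430) = 20483/((-13833 + 17820)*(-18010) - 49430) = 20483/(3987*(-18010) - 49430) = 20483/(-71805870 - 49430) = 20483/(-71855300) = 20483*(-1/71855300) = -20483/71855300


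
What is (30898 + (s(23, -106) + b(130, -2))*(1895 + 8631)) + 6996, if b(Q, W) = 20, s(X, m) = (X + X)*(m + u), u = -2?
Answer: -52044754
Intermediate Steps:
s(X, m) = 2*X*(-2 + m) (s(X, m) = (X + X)*(m - 2) = (2*X)*(-2 + m) = 2*X*(-2 + m))
(30898 + (s(23, -106) + b(130, -2))*(1895 + 8631)) + 6996 = (30898 + (2*23*(-2 - 106) + 20)*(1895 + 8631)) + 6996 = (30898 + (2*23*(-108) + 20)*10526) + 6996 = (30898 + (-4968 + 20)*10526) + 6996 = (30898 - 4948*10526) + 6996 = (30898 - 52082648) + 6996 = -52051750 + 6996 = -52044754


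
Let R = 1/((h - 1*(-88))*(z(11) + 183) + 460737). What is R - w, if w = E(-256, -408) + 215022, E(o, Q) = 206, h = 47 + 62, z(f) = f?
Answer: -107389086739/498955 ≈ -2.1523e+5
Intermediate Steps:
h = 109
R = 1/498955 (R = 1/((109 - 1*(-88))*(11 + 183) + 460737) = 1/((109 + 88)*194 + 460737) = 1/(197*194 + 460737) = 1/(38218 + 460737) = 1/498955 ≈ 2.0042e-6)
w = 215228 (w = 206 + 215022 = 215228)
R - w = 1/498955 - 1*215228 = 1/498955 - 215228 = -107389086739/498955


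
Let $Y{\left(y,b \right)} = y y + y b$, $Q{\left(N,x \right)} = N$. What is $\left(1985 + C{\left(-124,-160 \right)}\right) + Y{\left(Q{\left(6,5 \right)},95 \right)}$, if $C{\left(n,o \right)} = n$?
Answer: $2467$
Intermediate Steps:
$Y{\left(y,b \right)} = y^{2} + b y$
$\left(1985 + C{\left(-124,-160 \right)}\right) + Y{\left(Q{\left(6,5 \right)},95 \right)} = \left(1985 - 124\right) + 6 \left(95 + 6\right) = 1861 + 6 \cdot 101 = 1861 + 606 = 2467$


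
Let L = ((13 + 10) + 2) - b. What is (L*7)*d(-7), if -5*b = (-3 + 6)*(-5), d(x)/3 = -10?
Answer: -4620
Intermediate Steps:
d(x) = -30 (d(x) = 3*(-10) = -30)
b = 3 (b = -(-3 + 6)*(-5)/5 = -3*(-5)/5 = -⅕*(-15) = 3)
L = 22 (L = ((13 + 10) + 2) - 1*3 = (23 + 2) - 3 = 25 - 3 = 22)
(L*7)*d(-7) = (22*7)*(-30) = 154*(-30) = -4620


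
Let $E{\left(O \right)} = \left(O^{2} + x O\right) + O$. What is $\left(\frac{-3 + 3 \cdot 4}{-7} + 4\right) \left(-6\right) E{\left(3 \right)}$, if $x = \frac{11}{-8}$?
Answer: $- \frac{513}{4} \approx -128.25$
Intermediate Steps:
$x = - \frac{11}{8}$ ($x = 11 \left(- \frac{1}{8}\right) = - \frac{11}{8} \approx -1.375$)
$E{\left(O \right)} = O^{2} - \frac{3 O}{8}$ ($E{\left(O \right)} = \left(O^{2} - \frac{11 O}{8}\right) + O = O^{2} - \frac{3 O}{8}$)
$\left(\frac{-3 + 3 \cdot 4}{-7} + 4\right) \left(-6\right) E{\left(3 \right)} = \left(\frac{-3 + 3 \cdot 4}{-7} + 4\right) \left(-6\right) \frac{1}{8} \cdot 3 \left(-3 + 8 \cdot 3\right) = \left(\left(-3 + 12\right) \left(- \frac{1}{7}\right) + 4\right) \left(-6\right) \frac{1}{8} \cdot 3 \left(-3 + 24\right) = \left(9 \left(- \frac{1}{7}\right) + 4\right) \left(-6\right) \frac{1}{8} \cdot 3 \cdot 21 = \left(- \frac{9}{7} + 4\right) \left(-6\right) \frac{63}{8} = \frac{19}{7} \left(-6\right) \frac{63}{8} = \left(- \frac{114}{7}\right) \frac{63}{8} = - \frac{513}{4}$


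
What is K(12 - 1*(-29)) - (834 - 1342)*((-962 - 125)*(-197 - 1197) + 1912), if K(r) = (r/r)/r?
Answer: 31600033321/41 ≈ 7.7073e+8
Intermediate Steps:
K(r) = 1/r
K(12 - 1*(-29)) - (834 - 1342)*((-962 - 125)*(-197 - 1197) + 1912) = 1/(12 - 1*(-29)) - (834 - 1342)*((-962 - 125)*(-197 - 1197) + 1912) = 1/(12 + 29) - (-508)*(-1087*(-1394) + 1912) = 1/41 - (-508)*(1515278 + 1912) = 1/41 - (-508)*1517190 = 1/41 - 1*(-770732520) = 1/41 + 770732520 = 31600033321/41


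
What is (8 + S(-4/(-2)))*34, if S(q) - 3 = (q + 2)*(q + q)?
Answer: 918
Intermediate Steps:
S(q) = 3 + 2*q*(2 + q) (S(q) = 3 + (q + 2)*(q + q) = 3 + (2 + q)*(2*q) = 3 + 2*q*(2 + q))
(8 + S(-4/(-2)))*34 = (8 + (3 + 2*(-4/(-2))² + 4*(-4/(-2))))*34 = (8 + (3 + 2*(-4*(-½))² + 4*(-4*(-½))))*34 = (8 + (3 + 2*2² + 4*2))*34 = (8 + (3 + 2*4 + 8))*34 = (8 + (3 + 8 + 8))*34 = (8 + 19)*34 = 27*34 = 918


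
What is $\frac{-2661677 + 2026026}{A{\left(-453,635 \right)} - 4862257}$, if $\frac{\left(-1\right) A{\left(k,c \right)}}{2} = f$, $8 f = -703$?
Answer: $\frac{2542604}{19448325} \approx 0.13074$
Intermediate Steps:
$f = - \frac{703}{8}$ ($f = \frac{1}{8} \left(-703\right) = - \frac{703}{8} \approx -87.875$)
$A{\left(k,c \right)} = \frac{703}{4}$ ($A{\left(k,c \right)} = \left(-2\right) \left(- \frac{703}{8}\right) = \frac{703}{4}$)
$\frac{-2661677 + 2026026}{A{\left(-453,635 \right)} - 4862257} = \frac{-2661677 + 2026026}{\frac{703}{4} - 4862257} = - \frac{635651}{- \frac{19448325}{4}} = \left(-635651\right) \left(- \frac{4}{19448325}\right) = \frac{2542604}{19448325}$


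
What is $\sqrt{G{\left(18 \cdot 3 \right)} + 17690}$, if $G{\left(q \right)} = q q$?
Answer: $\sqrt{20606} \approx 143.55$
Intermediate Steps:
$G{\left(q \right)} = q^{2}$
$\sqrt{G{\left(18 \cdot 3 \right)} + 17690} = \sqrt{\left(18 \cdot 3\right)^{2} + 17690} = \sqrt{54^{2} + 17690} = \sqrt{2916 + 17690} = \sqrt{20606}$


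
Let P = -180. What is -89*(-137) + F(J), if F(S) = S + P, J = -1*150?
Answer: 11863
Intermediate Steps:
J = -150
F(S) = -180 + S (F(S) = S - 180 = -180 + S)
-89*(-137) + F(J) = -89*(-137) + (-180 - 150) = 12193 - 330 = 11863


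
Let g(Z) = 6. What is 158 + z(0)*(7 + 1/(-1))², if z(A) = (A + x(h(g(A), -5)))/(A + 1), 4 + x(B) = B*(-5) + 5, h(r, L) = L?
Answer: 1094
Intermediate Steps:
x(B) = 1 - 5*B (x(B) = -4 + (B*(-5) + 5) = -4 + (-5*B + 5) = -4 + (5 - 5*B) = 1 - 5*B)
z(A) = (26 + A)/(1 + A) (z(A) = (A + (1 - 5*(-5)))/(A + 1) = (A + (1 + 25))/(1 + A) = (A + 26)/(1 + A) = (26 + A)/(1 + A))
158 + z(0)*(7 + 1/(-1))² = 158 + ((26 + 0)/(1 + 0))*(7 + 1/(-1))² = 158 + (26/1)*(7 - 1)² = 158 + (1*26)*6² = 158 + 26*36 = 158 + 936 = 1094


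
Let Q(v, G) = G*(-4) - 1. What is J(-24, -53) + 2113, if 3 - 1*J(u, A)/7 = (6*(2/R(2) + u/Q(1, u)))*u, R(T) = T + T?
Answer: 226418/95 ≈ 2383.3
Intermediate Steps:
Q(v, G) = -1 - 4*G (Q(v, G) = -4*G - 1 = -1 - 4*G)
R(T) = 2*T
J(u, A) = 21 - 7*u*(3 + 6*u/(-1 - 4*u)) (J(u, A) = 21 - 7*6*(2/((2*2)) + u/(-1 - 4*u))*u = 21 - 7*6*(2/4 + u/(-1 - 4*u))*u = 21 - 7*6*(2*(¼) + u/(-1 - 4*u))*u = 21 - 7*6*(½ + u/(-1 - 4*u))*u = 21 - 7*(3 + 6*u/(-1 - 4*u))*u = 21 - 7*u*(3 + 6*u/(-1 - 4*u)))
J(-24, -53) + 2113 = 21*(1 - 2*(-24)² + 3*(-24))/(1 + 4*(-24)) + 2113 = 21*(1 - 2*576 - 72)/(1 - 96) + 2113 = 21*(1 - 1152 - 72)/(-95) + 2113 = 21*(-1/95)*(-1223) + 2113 = 25683/95 + 2113 = 226418/95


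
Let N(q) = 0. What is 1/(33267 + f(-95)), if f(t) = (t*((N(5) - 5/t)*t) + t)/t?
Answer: 1/33263 ≈ 3.0063e-5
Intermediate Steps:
f(t) = -4 (f(t) = (t*((0 - 5/t)*t) + t)/t = (t*((-5/t)*t) + t)/t = (t*(-5) + t)/t = (-5*t + t)/t = (-4*t)/t = -4)
1/(33267 + f(-95)) = 1/(33267 - 4) = 1/33263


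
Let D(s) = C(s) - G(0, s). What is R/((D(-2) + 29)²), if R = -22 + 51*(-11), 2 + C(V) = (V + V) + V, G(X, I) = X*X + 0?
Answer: -583/441 ≈ -1.3220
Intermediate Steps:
G(X, I) = X² (G(X, I) = X² + 0 = X²)
C(V) = -2 + 3*V (C(V) = -2 + ((V + V) + V) = -2 + (2*V + V) = -2 + 3*V)
D(s) = -2 + 3*s (D(s) = (-2 + 3*s) - 1*0² = (-2 + 3*s) - 1*0 = (-2 + 3*s) + 0 = -2 + 3*s)
R = -583 (R = -22 - 561 = -583)
R/((D(-2) + 29)²) = -583/((-2 + 3*(-2)) + 29)² = -583/((-2 - 6) + 29)² = -583/(-8 + 29)² = -583/(21²) = -583/441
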